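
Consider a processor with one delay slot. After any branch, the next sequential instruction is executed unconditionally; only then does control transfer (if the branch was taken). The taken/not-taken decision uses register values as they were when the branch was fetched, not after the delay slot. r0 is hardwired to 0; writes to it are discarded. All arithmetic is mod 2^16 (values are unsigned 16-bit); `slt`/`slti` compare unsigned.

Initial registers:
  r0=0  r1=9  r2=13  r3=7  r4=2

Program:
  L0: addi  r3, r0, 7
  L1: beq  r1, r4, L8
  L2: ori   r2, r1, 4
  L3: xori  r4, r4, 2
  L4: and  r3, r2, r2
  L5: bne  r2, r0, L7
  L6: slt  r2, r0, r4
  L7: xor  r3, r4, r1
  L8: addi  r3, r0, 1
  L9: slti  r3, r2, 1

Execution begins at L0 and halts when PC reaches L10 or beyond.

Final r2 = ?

0

[0] addi  r3, r0, 7  →  {r0:0, r1:9, r2:13, r3:7, r4:2}
[1] beq  r1, r4, L8  →  {r0:0, r1:9, r2:13, r3:7, r4:2}  ⟨branch fallthrough⟩
[2] ori   r2, r1, 4  →  {r0:0, r1:9, r2:13, r3:7, r4:2}
[3] xori  r4, r4, 2  →  {r0:0, r1:9, r2:13, r3:7, r4:0}
[4] and  r3, r2, r2  →  {r0:0, r1:9, r2:13, r3:13, r4:0}
[5] bne  r2, r0, L7  →  {r0:0, r1:9, r2:13, r3:13, r4:0}  ⟨branch taken⟩
[6] slt  r2, r0, r4  →  {r0:0, r1:9, r2:0, r3:13, r4:0}
[7] xor  r3, r4, r1  →  {r0:0, r1:9, r2:0, r3:9, r4:0}
[8] addi  r3, r0, 1  →  {r0:0, r1:9, r2:0, r3:1, r4:0}
[9] slti  r3, r2, 1  →  {r0:0, r1:9, r2:0, r3:1, r4:0}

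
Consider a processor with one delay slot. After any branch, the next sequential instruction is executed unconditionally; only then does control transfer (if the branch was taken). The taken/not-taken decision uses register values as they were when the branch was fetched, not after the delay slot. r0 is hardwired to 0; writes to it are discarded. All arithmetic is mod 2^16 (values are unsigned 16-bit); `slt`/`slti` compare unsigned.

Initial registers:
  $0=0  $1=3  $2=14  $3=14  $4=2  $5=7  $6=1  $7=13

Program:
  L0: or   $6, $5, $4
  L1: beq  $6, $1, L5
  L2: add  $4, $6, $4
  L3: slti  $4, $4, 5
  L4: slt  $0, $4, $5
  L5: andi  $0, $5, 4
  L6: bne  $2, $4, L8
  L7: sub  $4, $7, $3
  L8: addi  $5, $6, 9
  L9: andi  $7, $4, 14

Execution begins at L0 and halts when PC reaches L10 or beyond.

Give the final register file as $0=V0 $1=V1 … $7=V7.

  step pc=0: or   $6, $5, $4  regs=(0,3,14,14,2,7,7,13)
  step pc=1: beq  $6, $1, L5  cond=F  regs=(0,3,14,14,2,7,7,13)
  step pc=2: add  $4, $6, $4  regs=(0,3,14,14,9,7,7,13)
  step pc=3: slti  $4, $4, 5  regs=(0,3,14,14,0,7,7,13)
  step pc=4: slt  $0, $4, $5  regs=(0,3,14,14,0,7,7,13)
  step pc=5: andi  $0, $5, 4  regs=(0,3,14,14,0,7,7,13)
  step pc=6: bne  $2, $4, L8  cond=T  regs=(0,3,14,14,0,7,7,13)
  step pc=7: sub  $4, $7, $3  regs=(0,3,14,14,65535,7,7,13)
  step pc=8: addi  $5, $6, 9  regs=(0,3,14,14,65535,16,7,13)
  step pc=9: andi  $7, $4, 14  regs=(0,3,14,14,65535,16,7,14)

$0=0 $1=3 $2=14 $3=14 $4=65535 $5=16 $6=7 $7=14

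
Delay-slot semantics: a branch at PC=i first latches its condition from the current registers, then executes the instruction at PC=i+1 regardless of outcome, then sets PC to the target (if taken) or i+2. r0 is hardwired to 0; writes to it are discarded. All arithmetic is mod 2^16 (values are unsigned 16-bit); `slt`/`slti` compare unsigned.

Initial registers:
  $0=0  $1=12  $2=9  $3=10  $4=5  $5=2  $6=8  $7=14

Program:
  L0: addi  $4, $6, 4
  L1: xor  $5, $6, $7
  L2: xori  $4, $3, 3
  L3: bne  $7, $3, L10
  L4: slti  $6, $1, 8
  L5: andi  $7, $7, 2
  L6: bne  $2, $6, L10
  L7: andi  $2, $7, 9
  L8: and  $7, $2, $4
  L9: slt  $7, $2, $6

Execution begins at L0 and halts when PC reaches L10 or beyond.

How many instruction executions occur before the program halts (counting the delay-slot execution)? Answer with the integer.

5

[0] addi  $4, $6, 4  →  {$0:0, $1:12, $2:9, $3:10, $4:12, $5:2, $6:8, $7:14}
[1] xor  $5, $6, $7  →  {$0:0, $1:12, $2:9, $3:10, $4:12, $5:6, $6:8, $7:14}
[2] xori  $4, $3, 3  →  {$0:0, $1:12, $2:9, $3:10, $4:9, $5:6, $6:8, $7:14}
[3] bne  $7, $3, L10  →  {$0:0, $1:12, $2:9, $3:10, $4:9, $5:6, $6:8, $7:14}  ⟨branch taken⟩
[4] slti  $6, $1, 8  →  {$0:0, $1:12, $2:9, $3:10, $4:9, $5:6, $6:0, $7:14}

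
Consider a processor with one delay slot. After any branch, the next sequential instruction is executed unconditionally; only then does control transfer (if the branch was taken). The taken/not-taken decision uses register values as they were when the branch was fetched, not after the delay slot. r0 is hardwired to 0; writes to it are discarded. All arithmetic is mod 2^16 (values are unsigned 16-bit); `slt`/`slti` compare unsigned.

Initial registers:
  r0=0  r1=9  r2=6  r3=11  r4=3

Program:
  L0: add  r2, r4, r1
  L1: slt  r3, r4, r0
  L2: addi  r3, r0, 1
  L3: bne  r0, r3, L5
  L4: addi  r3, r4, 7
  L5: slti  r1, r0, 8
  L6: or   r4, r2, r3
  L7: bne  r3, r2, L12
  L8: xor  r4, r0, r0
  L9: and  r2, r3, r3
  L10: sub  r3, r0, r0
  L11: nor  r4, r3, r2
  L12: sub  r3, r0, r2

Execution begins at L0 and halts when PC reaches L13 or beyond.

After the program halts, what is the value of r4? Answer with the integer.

0

PC=0  add  r2, r4, r1        | r0=0 r1=9 r2=12 r3=11 r4=3
PC=1  slt  r3, r4, r0        | r0=0 r1=9 r2=12 r3=0 r4=3
PC=2  addi  r3, r0, 1        | r0=0 r1=9 r2=12 r3=1 r4=3
PC=3  bne  r0, r3, L5        | r0=0 r1=9 r2=12 r3=1 r4=3  [TAKEN]
PC=4  addi  r3, r4, 7        | r0=0 r1=9 r2=12 r3=10 r4=3
PC=5  slti  r1, r0, 8        | r0=0 r1=1 r2=12 r3=10 r4=3
PC=6  or   r4, r2, r3        | r0=0 r1=1 r2=12 r3=10 r4=14
PC=7  bne  r3, r2, L12       | r0=0 r1=1 r2=12 r3=10 r4=14  [TAKEN]
PC=8  xor  r4, r0, r0        | r0=0 r1=1 r2=12 r3=10 r4=0
PC=12 sub  r3, r0, r2        | r0=0 r1=1 r2=12 r3=65524 r4=0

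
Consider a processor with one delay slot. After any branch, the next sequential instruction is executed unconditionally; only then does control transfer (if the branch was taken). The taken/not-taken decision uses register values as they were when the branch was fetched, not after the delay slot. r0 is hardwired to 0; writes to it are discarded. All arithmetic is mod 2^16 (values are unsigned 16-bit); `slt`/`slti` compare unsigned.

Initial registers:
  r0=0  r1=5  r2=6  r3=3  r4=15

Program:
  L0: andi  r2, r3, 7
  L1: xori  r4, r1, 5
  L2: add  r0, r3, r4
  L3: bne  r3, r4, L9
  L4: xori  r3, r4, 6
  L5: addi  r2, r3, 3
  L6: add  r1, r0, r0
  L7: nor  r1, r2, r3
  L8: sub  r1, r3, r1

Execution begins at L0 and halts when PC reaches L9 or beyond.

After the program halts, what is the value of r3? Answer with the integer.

PC=0  andi  r2, r3, 7        | r0=0 r1=5 r2=3 r3=3 r4=15
PC=1  xori  r4, r1, 5        | r0=0 r1=5 r2=3 r3=3 r4=0
PC=2  add  r0, r3, r4        | r0=0 r1=5 r2=3 r3=3 r4=0
PC=3  bne  r3, r4, L9        | r0=0 r1=5 r2=3 r3=3 r4=0  [TAKEN]
PC=4  xori  r3, r4, 6        | r0=0 r1=5 r2=3 r3=6 r4=0

6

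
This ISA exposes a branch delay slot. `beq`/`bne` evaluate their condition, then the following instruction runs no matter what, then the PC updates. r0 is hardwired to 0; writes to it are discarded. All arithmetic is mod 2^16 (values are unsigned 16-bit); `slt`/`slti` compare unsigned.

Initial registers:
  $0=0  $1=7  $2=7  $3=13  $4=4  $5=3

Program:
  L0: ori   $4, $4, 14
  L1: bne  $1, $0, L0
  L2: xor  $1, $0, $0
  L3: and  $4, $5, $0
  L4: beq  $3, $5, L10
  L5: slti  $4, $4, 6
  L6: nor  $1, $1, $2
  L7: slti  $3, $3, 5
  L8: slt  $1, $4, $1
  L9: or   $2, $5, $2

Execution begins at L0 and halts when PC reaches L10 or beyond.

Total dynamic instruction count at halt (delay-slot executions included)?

PC=0  ori   $4, $4, 14       | $0=0 $1=7 $2=7 $3=13 $4=14 $5=3
PC=1  bne  $1, $0, L0        | $0=0 $1=7 $2=7 $3=13 $4=14 $5=3  [TAKEN]
PC=2  xor  $1, $0, $0        | $0=0 $1=0 $2=7 $3=13 $4=14 $5=3
PC=0  ori   $4, $4, 14       | $0=0 $1=0 $2=7 $3=13 $4=14 $5=3
PC=1  bne  $1, $0, L0        | $0=0 $1=0 $2=7 $3=13 $4=14 $5=3  [not taken]
PC=2  xor  $1, $0, $0        | $0=0 $1=0 $2=7 $3=13 $4=14 $5=3
PC=3  and  $4, $5, $0        | $0=0 $1=0 $2=7 $3=13 $4=0 $5=3
PC=4  beq  $3, $5, L10       | $0=0 $1=0 $2=7 $3=13 $4=0 $5=3  [not taken]
PC=5  slti  $4, $4, 6        | $0=0 $1=0 $2=7 $3=13 $4=1 $5=3
PC=6  nor  $1, $1, $2        | $0=0 $1=65528 $2=7 $3=13 $4=1 $5=3
PC=7  slti  $3, $3, 5        | $0=0 $1=65528 $2=7 $3=0 $4=1 $5=3
PC=8  slt  $1, $4, $1        | $0=0 $1=1 $2=7 $3=0 $4=1 $5=3
PC=9  or   $2, $5, $2        | $0=0 $1=1 $2=7 $3=0 $4=1 $5=3

13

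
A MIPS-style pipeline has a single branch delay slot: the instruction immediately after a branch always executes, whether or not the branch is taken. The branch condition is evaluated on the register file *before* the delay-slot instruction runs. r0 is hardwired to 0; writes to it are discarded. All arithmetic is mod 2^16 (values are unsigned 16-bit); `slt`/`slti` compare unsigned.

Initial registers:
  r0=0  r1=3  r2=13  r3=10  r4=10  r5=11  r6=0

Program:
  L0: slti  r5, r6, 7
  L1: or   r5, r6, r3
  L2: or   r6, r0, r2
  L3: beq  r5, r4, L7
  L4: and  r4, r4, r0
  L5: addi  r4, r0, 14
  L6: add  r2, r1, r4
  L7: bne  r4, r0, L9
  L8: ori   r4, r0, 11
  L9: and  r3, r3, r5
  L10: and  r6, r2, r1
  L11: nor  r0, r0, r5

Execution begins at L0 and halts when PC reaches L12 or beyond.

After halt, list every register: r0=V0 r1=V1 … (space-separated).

r0=0 r1=3 r2=13 r3=10 r4=11 r5=10 r6=1

[0] slti  r5, r6, 7  →  {r0:0, r1:3, r2:13, r3:10, r4:10, r5:1, r6:0}
[1] or   r5, r6, r3  →  {r0:0, r1:3, r2:13, r3:10, r4:10, r5:10, r6:0}
[2] or   r6, r0, r2  →  {r0:0, r1:3, r2:13, r3:10, r4:10, r5:10, r6:13}
[3] beq  r5, r4, L7  →  {r0:0, r1:3, r2:13, r3:10, r4:10, r5:10, r6:13}  ⟨branch taken⟩
[4] and  r4, r4, r0  →  {r0:0, r1:3, r2:13, r3:10, r4:0, r5:10, r6:13}
[7] bne  r4, r0, L9  →  {r0:0, r1:3, r2:13, r3:10, r4:0, r5:10, r6:13}  ⟨branch fallthrough⟩
[8] ori   r4, r0, 11  →  {r0:0, r1:3, r2:13, r3:10, r4:11, r5:10, r6:13}
[9] and  r3, r3, r5  →  {r0:0, r1:3, r2:13, r3:10, r4:11, r5:10, r6:13}
[10] and  r6, r2, r1  →  {r0:0, r1:3, r2:13, r3:10, r4:11, r5:10, r6:1}
[11] nor  r0, r0, r5  →  {r0:0, r1:3, r2:13, r3:10, r4:11, r5:10, r6:1}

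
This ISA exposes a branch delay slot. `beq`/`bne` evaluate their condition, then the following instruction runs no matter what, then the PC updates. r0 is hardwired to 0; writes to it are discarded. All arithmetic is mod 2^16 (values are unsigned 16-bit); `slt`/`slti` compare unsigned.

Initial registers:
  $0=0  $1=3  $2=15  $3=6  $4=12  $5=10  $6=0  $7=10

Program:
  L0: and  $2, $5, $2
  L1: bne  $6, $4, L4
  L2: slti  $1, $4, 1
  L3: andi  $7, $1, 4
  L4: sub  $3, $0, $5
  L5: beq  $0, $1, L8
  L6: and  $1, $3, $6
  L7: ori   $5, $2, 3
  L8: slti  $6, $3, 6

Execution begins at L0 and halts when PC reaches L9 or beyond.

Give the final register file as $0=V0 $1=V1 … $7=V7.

$0=0 $1=0 $2=10 $3=65526 $4=12 $5=10 $6=0 $7=10

#0 and  $2, $5, $2 ; 0/3/10/6/12/10/0/10
#1 bne  $6, $4, L4 ; 0/3/10/6/12/10/0/10 ; →target
#2 slti  $1, $4, 1 ; 0/0/10/6/12/10/0/10
#4 sub  $3, $0, $5 ; 0/0/10/65526/12/10/0/10
#5 beq  $0, $1, L8 ; 0/0/10/65526/12/10/0/10 ; →target
#6 and  $1, $3, $6 ; 0/0/10/65526/12/10/0/10
#8 slti  $6, $3, 6 ; 0/0/10/65526/12/10/0/10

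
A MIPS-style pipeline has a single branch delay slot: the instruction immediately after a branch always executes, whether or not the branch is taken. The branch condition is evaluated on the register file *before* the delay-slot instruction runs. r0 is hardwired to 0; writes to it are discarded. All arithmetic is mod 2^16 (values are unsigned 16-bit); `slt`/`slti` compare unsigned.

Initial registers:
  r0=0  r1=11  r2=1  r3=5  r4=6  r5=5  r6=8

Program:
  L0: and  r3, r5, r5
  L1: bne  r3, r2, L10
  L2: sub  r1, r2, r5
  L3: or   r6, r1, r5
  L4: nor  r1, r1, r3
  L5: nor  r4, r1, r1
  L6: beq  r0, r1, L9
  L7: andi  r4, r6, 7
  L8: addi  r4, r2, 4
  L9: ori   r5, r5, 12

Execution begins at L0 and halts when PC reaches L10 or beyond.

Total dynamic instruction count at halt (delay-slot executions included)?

[0] and  r3, r5, r5  →  {r0:0, r1:11, r2:1, r3:5, r4:6, r5:5, r6:8}
[1] bne  r3, r2, L10  →  {r0:0, r1:11, r2:1, r3:5, r4:6, r5:5, r6:8}  ⟨branch taken⟩
[2] sub  r1, r2, r5  →  {r0:0, r1:65532, r2:1, r3:5, r4:6, r5:5, r6:8}

3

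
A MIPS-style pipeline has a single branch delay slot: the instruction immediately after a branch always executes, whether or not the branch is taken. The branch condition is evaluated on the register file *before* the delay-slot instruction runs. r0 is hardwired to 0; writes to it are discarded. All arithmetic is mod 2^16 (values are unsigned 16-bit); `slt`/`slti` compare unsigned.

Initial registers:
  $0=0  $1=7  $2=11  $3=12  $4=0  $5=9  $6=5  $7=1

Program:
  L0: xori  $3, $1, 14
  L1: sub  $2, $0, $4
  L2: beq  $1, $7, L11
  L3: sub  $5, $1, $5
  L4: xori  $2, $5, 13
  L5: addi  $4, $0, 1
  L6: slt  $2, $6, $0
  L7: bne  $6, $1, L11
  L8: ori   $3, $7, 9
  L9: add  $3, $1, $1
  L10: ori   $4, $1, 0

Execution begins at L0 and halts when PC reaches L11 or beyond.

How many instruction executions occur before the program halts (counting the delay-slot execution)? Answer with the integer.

  step pc=0: xori  $3, $1, 14  regs=(0,7,11,9,0,9,5,1)
  step pc=1: sub  $2, $0, $4  regs=(0,7,0,9,0,9,5,1)
  step pc=2: beq  $1, $7, L11  cond=F  regs=(0,7,0,9,0,9,5,1)
  step pc=3: sub  $5, $1, $5  regs=(0,7,0,9,0,65534,5,1)
  step pc=4: xori  $2, $5, 13  regs=(0,7,65523,9,0,65534,5,1)
  step pc=5: addi  $4, $0, 1  regs=(0,7,65523,9,1,65534,5,1)
  step pc=6: slt  $2, $6, $0  regs=(0,7,0,9,1,65534,5,1)
  step pc=7: bne  $6, $1, L11  cond=T  regs=(0,7,0,9,1,65534,5,1)
  step pc=8: ori   $3, $7, 9  regs=(0,7,0,9,1,65534,5,1)

9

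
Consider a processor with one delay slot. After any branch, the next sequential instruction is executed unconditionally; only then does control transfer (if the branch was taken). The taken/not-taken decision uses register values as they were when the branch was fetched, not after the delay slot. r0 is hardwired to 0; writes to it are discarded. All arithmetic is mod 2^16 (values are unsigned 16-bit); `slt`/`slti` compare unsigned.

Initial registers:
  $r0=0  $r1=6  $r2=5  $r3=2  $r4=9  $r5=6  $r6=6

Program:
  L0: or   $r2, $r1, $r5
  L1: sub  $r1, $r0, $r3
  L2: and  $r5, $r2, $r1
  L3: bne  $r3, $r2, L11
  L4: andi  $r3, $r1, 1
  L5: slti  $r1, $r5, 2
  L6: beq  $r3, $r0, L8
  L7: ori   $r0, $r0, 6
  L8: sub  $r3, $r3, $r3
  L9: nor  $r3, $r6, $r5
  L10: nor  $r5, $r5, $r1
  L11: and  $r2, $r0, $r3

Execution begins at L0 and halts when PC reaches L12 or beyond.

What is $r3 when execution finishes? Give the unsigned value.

  step pc=0: or   $r2, $r1, $r5  regs=(0,6,6,2,9,6,6)
  step pc=1: sub  $r1, $r0, $r3  regs=(0,65534,6,2,9,6,6)
  step pc=2: and  $r5, $r2, $r1  regs=(0,65534,6,2,9,6,6)
  step pc=3: bne  $r3, $r2, L11  cond=T  regs=(0,65534,6,2,9,6,6)
  step pc=4: andi  $r3, $r1, 1  regs=(0,65534,6,0,9,6,6)
  step pc=11: and  $r2, $r0, $r3  regs=(0,65534,0,0,9,6,6)

0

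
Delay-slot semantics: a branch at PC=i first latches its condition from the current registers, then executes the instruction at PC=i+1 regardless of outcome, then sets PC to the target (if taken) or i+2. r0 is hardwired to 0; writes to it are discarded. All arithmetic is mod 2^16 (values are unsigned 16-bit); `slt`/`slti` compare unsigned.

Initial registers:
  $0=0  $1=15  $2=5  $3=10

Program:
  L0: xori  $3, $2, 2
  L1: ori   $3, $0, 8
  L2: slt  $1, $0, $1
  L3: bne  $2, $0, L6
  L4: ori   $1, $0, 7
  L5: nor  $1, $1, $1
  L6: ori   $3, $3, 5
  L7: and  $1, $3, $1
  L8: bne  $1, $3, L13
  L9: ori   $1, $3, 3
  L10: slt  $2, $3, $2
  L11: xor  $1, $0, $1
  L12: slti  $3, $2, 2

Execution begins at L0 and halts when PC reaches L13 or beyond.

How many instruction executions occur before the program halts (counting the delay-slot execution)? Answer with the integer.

9

PC=0  xori  $3, $2, 2        | $0=0 $1=15 $2=5 $3=7
PC=1  ori   $3, $0, 8        | $0=0 $1=15 $2=5 $3=8
PC=2  slt  $1, $0, $1        | $0=0 $1=1 $2=5 $3=8
PC=3  bne  $2, $0, L6        | $0=0 $1=1 $2=5 $3=8  [TAKEN]
PC=4  ori   $1, $0, 7        | $0=0 $1=7 $2=5 $3=8
PC=6  ori   $3, $3, 5        | $0=0 $1=7 $2=5 $3=13
PC=7  and  $1, $3, $1        | $0=0 $1=5 $2=5 $3=13
PC=8  bne  $1, $3, L13       | $0=0 $1=5 $2=5 $3=13  [TAKEN]
PC=9  ori   $1, $3, 3        | $0=0 $1=15 $2=5 $3=13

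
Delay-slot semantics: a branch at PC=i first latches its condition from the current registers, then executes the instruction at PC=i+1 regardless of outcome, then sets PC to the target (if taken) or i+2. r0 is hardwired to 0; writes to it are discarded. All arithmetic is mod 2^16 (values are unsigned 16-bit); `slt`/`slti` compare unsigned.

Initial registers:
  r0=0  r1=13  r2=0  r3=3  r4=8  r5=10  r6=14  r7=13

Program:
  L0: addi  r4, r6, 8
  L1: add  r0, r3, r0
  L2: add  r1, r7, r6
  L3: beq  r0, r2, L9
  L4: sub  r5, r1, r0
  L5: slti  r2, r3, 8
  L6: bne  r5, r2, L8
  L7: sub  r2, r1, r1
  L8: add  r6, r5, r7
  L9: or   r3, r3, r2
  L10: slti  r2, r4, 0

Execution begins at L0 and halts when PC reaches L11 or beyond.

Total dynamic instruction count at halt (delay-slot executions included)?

PC=0  addi  r4, r6, 8        | r0=0 r1=13 r2=0 r3=3 r4=22 r5=10 r6=14 r7=13
PC=1  add  r0, r3, r0        | r0=0 r1=13 r2=0 r3=3 r4=22 r5=10 r6=14 r7=13
PC=2  add  r1, r7, r6        | r0=0 r1=27 r2=0 r3=3 r4=22 r5=10 r6=14 r7=13
PC=3  beq  r0, r2, L9        | r0=0 r1=27 r2=0 r3=3 r4=22 r5=10 r6=14 r7=13  [TAKEN]
PC=4  sub  r5, r1, r0        | r0=0 r1=27 r2=0 r3=3 r4=22 r5=27 r6=14 r7=13
PC=9  or   r3, r3, r2        | r0=0 r1=27 r2=0 r3=3 r4=22 r5=27 r6=14 r7=13
PC=10 slti  r2, r4, 0        | r0=0 r1=27 r2=0 r3=3 r4=22 r5=27 r6=14 r7=13

7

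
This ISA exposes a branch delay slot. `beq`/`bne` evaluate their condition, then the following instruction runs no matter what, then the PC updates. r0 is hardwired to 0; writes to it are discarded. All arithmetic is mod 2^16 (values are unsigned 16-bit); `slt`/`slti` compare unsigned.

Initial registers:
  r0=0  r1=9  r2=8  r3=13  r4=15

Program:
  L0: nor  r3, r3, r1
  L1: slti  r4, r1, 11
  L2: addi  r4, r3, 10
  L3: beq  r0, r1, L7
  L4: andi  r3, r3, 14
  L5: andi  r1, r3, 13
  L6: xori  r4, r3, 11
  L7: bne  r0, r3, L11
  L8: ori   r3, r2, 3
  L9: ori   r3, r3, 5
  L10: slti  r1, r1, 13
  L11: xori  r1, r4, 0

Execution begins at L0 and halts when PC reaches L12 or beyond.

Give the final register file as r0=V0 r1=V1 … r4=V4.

  step pc=0: nor  r3, r3, r1  regs=(0,9,8,65522,15)
  step pc=1: slti  r4, r1, 11  regs=(0,9,8,65522,1)
  step pc=2: addi  r4, r3, 10  regs=(0,9,8,65522,65532)
  step pc=3: beq  r0, r1, L7  cond=F  regs=(0,9,8,65522,65532)
  step pc=4: andi  r3, r3, 14  regs=(0,9,8,2,65532)
  step pc=5: andi  r1, r3, 13  regs=(0,0,8,2,65532)
  step pc=6: xori  r4, r3, 11  regs=(0,0,8,2,9)
  step pc=7: bne  r0, r3, L11  cond=T  regs=(0,0,8,2,9)
  step pc=8: ori   r3, r2, 3  regs=(0,0,8,11,9)
  step pc=11: xori  r1, r4, 0  regs=(0,9,8,11,9)

r0=0 r1=9 r2=8 r3=11 r4=9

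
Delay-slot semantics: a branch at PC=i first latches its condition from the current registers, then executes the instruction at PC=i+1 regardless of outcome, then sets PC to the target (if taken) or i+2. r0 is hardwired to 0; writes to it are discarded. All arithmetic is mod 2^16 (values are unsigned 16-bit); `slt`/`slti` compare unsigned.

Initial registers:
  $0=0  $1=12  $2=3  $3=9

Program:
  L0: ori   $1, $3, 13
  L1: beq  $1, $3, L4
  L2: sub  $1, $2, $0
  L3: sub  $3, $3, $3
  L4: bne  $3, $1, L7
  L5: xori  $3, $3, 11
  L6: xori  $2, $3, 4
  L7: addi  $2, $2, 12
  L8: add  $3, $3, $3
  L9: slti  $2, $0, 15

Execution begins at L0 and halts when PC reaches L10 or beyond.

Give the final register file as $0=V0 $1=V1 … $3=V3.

$0=0 $1=3 $2=1 $3=22

  step pc=0: ori   $1, $3, 13  regs=(0,13,3,9)
  step pc=1: beq  $1, $3, L4  cond=F  regs=(0,13,3,9)
  step pc=2: sub  $1, $2, $0  regs=(0,3,3,9)
  step pc=3: sub  $3, $3, $3  regs=(0,3,3,0)
  step pc=4: bne  $3, $1, L7  cond=T  regs=(0,3,3,0)
  step pc=5: xori  $3, $3, 11  regs=(0,3,3,11)
  step pc=7: addi  $2, $2, 12  regs=(0,3,15,11)
  step pc=8: add  $3, $3, $3  regs=(0,3,15,22)
  step pc=9: slti  $2, $0, 15  regs=(0,3,1,22)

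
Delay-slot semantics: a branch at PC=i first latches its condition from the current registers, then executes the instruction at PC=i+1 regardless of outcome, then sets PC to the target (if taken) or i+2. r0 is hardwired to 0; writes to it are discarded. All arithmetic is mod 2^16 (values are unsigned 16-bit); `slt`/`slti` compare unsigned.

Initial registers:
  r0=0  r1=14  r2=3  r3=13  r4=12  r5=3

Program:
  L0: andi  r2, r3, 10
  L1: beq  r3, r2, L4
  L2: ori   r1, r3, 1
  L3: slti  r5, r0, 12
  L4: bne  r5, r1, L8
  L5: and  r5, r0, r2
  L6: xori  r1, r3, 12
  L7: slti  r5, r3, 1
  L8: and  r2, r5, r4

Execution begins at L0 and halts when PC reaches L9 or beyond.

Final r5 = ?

0

#0 andi  r2, r3, 10 ; 0/14/8/13/12/3
#1 beq  r3, r2, L4 ; 0/14/8/13/12/3 ; →fallthru
#2 ori   r1, r3, 1 ; 0/13/8/13/12/3
#3 slti  r5, r0, 12 ; 0/13/8/13/12/1
#4 bne  r5, r1, L8 ; 0/13/8/13/12/1 ; →target
#5 and  r5, r0, r2 ; 0/13/8/13/12/0
#8 and  r2, r5, r4 ; 0/13/0/13/12/0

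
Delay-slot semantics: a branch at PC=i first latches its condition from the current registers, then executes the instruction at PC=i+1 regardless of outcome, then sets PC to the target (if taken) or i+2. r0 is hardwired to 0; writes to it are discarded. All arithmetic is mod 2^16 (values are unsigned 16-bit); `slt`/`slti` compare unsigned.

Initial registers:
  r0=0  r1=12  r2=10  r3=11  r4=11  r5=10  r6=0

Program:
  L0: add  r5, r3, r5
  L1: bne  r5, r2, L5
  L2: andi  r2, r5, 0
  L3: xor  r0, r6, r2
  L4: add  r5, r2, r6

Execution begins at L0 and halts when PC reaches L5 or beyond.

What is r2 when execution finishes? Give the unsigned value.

0

[0] add  r5, r3, r5  →  {r0:0, r1:12, r2:10, r3:11, r4:11, r5:21, r6:0}
[1] bne  r5, r2, L5  →  {r0:0, r1:12, r2:10, r3:11, r4:11, r5:21, r6:0}  ⟨branch taken⟩
[2] andi  r2, r5, 0  →  {r0:0, r1:12, r2:0, r3:11, r4:11, r5:21, r6:0}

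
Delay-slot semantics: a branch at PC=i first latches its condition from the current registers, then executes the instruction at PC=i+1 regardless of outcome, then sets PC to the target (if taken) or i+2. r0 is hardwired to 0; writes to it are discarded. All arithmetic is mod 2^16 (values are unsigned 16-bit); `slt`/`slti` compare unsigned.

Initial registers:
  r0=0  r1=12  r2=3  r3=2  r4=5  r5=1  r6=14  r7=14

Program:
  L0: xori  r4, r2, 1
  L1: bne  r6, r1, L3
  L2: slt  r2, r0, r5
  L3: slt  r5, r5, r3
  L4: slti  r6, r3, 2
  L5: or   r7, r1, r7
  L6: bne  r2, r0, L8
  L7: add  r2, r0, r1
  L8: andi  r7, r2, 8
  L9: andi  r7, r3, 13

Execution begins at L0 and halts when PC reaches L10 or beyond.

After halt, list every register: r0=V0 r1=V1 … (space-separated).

  step pc=0: xori  r4, r2, 1  regs=(0,12,3,2,2,1,14,14)
  step pc=1: bne  r6, r1, L3  cond=T  regs=(0,12,3,2,2,1,14,14)
  step pc=2: slt  r2, r0, r5  regs=(0,12,1,2,2,1,14,14)
  step pc=3: slt  r5, r5, r3  regs=(0,12,1,2,2,1,14,14)
  step pc=4: slti  r6, r3, 2  regs=(0,12,1,2,2,1,0,14)
  step pc=5: or   r7, r1, r7  regs=(0,12,1,2,2,1,0,14)
  step pc=6: bne  r2, r0, L8  cond=T  regs=(0,12,1,2,2,1,0,14)
  step pc=7: add  r2, r0, r1  regs=(0,12,12,2,2,1,0,14)
  step pc=8: andi  r7, r2, 8  regs=(0,12,12,2,2,1,0,8)
  step pc=9: andi  r7, r3, 13  regs=(0,12,12,2,2,1,0,0)

r0=0 r1=12 r2=12 r3=2 r4=2 r5=1 r6=0 r7=0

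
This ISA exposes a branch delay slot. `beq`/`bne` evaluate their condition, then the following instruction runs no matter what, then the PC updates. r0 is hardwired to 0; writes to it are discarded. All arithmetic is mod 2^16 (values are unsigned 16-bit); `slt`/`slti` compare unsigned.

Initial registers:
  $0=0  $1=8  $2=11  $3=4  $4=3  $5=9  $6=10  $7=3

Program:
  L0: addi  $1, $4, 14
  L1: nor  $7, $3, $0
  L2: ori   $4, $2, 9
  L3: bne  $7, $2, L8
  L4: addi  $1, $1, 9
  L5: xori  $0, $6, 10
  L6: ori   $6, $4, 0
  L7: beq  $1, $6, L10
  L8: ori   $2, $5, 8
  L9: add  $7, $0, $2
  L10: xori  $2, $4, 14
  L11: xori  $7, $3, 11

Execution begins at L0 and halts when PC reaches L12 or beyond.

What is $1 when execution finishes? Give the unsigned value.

26

#0 addi  $1, $4, 14 ; 0/17/11/4/3/9/10/3
#1 nor  $7, $3, $0 ; 0/17/11/4/3/9/10/65531
#2 ori   $4, $2, 9 ; 0/17/11/4/11/9/10/65531
#3 bne  $7, $2, L8 ; 0/17/11/4/11/9/10/65531 ; →target
#4 addi  $1, $1, 9 ; 0/26/11/4/11/9/10/65531
#8 ori   $2, $5, 8 ; 0/26/9/4/11/9/10/65531
#9 add  $7, $0, $2 ; 0/26/9/4/11/9/10/9
#10 xori  $2, $4, 14 ; 0/26/5/4/11/9/10/9
#11 xori  $7, $3, 11 ; 0/26/5/4/11/9/10/15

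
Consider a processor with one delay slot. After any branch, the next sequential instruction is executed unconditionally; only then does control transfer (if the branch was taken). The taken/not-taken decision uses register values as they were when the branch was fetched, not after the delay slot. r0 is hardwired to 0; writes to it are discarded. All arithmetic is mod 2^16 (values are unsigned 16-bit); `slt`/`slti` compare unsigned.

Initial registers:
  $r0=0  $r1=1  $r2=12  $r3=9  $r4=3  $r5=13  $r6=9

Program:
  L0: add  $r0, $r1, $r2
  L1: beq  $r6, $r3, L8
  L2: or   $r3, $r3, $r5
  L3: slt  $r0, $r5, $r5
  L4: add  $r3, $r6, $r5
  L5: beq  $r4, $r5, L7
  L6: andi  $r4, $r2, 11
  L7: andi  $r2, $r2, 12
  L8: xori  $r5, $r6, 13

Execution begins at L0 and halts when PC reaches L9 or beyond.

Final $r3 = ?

13

PC=0  add  $r0, $r1, $r2     | $r0=0 $r1=1 $r2=12 $r3=9 $r4=3 $r5=13 $r6=9
PC=1  beq  $r6, $r3, L8      | $r0=0 $r1=1 $r2=12 $r3=9 $r4=3 $r5=13 $r6=9  [TAKEN]
PC=2  or   $r3, $r3, $r5     | $r0=0 $r1=1 $r2=12 $r3=13 $r4=3 $r5=13 $r6=9
PC=8  xori  $r5, $r6, 13     | $r0=0 $r1=1 $r2=12 $r3=13 $r4=3 $r5=4 $r6=9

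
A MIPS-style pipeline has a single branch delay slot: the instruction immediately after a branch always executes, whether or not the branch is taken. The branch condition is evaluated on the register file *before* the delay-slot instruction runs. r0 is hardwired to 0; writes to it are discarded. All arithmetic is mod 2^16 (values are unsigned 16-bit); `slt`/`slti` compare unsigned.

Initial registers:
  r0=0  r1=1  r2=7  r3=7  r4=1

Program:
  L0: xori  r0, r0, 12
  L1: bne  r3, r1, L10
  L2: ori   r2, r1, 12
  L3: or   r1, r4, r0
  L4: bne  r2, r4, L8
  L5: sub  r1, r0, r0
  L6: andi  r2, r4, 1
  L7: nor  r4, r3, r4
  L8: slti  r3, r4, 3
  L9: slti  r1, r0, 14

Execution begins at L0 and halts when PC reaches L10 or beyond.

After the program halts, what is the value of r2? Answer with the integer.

13

  step pc=0: xori  r0, r0, 12  regs=(0,1,7,7,1)
  step pc=1: bne  r3, r1, L10  cond=T  regs=(0,1,7,7,1)
  step pc=2: ori   r2, r1, 12  regs=(0,1,13,7,1)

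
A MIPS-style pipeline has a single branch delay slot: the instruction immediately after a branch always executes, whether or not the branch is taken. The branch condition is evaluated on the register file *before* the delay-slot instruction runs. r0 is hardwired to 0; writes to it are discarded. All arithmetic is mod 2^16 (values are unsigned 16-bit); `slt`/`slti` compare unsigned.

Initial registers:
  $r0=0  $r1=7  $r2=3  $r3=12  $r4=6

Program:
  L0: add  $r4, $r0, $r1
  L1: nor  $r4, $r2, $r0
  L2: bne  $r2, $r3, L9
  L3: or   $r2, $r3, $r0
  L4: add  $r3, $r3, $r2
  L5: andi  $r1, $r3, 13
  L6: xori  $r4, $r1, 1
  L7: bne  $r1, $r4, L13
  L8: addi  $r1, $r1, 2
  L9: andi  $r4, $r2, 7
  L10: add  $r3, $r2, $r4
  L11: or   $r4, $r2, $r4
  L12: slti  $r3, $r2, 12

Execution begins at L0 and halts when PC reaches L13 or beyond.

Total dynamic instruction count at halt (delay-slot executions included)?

[0] add  $r4, $r0, $r1  →  {$r0:0, $r1:7, $r2:3, $r3:12, $r4:7}
[1] nor  $r4, $r2, $r0  →  {$r0:0, $r1:7, $r2:3, $r3:12, $r4:65532}
[2] bne  $r2, $r3, L9  →  {$r0:0, $r1:7, $r2:3, $r3:12, $r4:65532}  ⟨branch taken⟩
[3] or   $r2, $r3, $r0  →  {$r0:0, $r1:7, $r2:12, $r3:12, $r4:65532}
[9] andi  $r4, $r2, 7  →  {$r0:0, $r1:7, $r2:12, $r3:12, $r4:4}
[10] add  $r3, $r2, $r4  →  {$r0:0, $r1:7, $r2:12, $r3:16, $r4:4}
[11] or   $r4, $r2, $r4  →  {$r0:0, $r1:7, $r2:12, $r3:16, $r4:12}
[12] slti  $r3, $r2, 12  →  {$r0:0, $r1:7, $r2:12, $r3:0, $r4:12}

8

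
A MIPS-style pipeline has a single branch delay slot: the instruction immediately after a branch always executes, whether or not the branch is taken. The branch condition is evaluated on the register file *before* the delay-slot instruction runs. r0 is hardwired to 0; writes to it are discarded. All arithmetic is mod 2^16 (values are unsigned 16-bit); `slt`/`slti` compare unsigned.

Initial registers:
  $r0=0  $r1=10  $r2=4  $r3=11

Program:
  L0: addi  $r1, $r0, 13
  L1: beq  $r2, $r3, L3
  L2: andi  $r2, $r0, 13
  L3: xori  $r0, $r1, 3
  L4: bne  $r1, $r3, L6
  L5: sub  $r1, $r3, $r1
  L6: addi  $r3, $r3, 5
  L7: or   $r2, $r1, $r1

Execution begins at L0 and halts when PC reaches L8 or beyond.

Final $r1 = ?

65534

  step pc=0: addi  $r1, $r0, 13  regs=(0,13,4,11)
  step pc=1: beq  $r2, $r3, L3  cond=F  regs=(0,13,4,11)
  step pc=2: andi  $r2, $r0, 13  regs=(0,13,0,11)
  step pc=3: xori  $r0, $r1, 3  regs=(0,13,0,11)
  step pc=4: bne  $r1, $r3, L6  cond=T  regs=(0,13,0,11)
  step pc=5: sub  $r1, $r3, $r1  regs=(0,65534,0,11)
  step pc=6: addi  $r3, $r3, 5  regs=(0,65534,0,16)
  step pc=7: or   $r2, $r1, $r1  regs=(0,65534,65534,16)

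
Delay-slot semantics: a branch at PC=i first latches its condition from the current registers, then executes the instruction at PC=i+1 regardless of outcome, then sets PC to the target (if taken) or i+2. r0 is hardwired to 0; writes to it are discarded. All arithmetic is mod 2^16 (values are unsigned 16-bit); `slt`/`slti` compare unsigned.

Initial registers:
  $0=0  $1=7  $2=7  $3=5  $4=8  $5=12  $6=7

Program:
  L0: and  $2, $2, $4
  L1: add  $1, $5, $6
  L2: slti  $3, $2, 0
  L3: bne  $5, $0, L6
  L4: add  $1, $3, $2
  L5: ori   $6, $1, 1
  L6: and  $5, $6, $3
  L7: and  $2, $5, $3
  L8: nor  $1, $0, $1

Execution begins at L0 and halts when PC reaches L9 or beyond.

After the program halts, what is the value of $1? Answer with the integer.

65535

#0 and  $2, $2, $4 ; 0/7/0/5/8/12/7
#1 add  $1, $5, $6 ; 0/19/0/5/8/12/7
#2 slti  $3, $2, 0 ; 0/19/0/0/8/12/7
#3 bne  $5, $0, L6 ; 0/19/0/0/8/12/7 ; →target
#4 add  $1, $3, $2 ; 0/0/0/0/8/12/7
#6 and  $5, $6, $3 ; 0/0/0/0/8/0/7
#7 and  $2, $5, $3 ; 0/0/0/0/8/0/7
#8 nor  $1, $0, $1 ; 0/65535/0/0/8/0/7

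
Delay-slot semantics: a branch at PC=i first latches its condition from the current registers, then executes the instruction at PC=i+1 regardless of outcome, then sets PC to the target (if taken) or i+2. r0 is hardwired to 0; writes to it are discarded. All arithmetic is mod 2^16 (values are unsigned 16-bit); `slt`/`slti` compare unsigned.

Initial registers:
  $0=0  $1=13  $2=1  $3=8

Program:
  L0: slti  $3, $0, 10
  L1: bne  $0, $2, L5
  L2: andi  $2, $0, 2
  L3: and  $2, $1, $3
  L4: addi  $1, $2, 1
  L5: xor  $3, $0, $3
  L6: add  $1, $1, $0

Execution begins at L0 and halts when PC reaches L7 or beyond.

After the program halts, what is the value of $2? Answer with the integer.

[0] slti  $3, $0, 10  →  {$0:0, $1:13, $2:1, $3:1}
[1] bne  $0, $2, L5  →  {$0:0, $1:13, $2:1, $3:1}  ⟨branch taken⟩
[2] andi  $2, $0, 2  →  {$0:0, $1:13, $2:0, $3:1}
[5] xor  $3, $0, $3  →  {$0:0, $1:13, $2:0, $3:1}
[6] add  $1, $1, $0  →  {$0:0, $1:13, $2:0, $3:1}

0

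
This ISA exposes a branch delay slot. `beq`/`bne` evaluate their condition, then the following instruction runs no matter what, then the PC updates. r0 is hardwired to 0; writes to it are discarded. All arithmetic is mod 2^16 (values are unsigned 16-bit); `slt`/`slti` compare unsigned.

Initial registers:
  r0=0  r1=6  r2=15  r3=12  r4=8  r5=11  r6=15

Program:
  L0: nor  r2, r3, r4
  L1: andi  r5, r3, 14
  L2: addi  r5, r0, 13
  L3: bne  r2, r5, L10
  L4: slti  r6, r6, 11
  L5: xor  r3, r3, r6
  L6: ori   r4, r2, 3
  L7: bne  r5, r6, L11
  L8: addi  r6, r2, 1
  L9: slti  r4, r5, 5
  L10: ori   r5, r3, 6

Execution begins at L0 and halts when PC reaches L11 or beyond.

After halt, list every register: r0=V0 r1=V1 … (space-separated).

r0=0 r1=6 r2=65523 r3=12 r4=8 r5=14 r6=0

[0] nor  r2, r3, r4  →  {r0:0, r1:6, r2:65523, r3:12, r4:8, r5:11, r6:15}
[1] andi  r5, r3, 14  →  {r0:0, r1:6, r2:65523, r3:12, r4:8, r5:12, r6:15}
[2] addi  r5, r0, 13  →  {r0:0, r1:6, r2:65523, r3:12, r4:8, r5:13, r6:15}
[3] bne  r2, r5, L10  →  {r0:0, r1:6, r2:65523, r3:12, r4:8, r5:13, r6:15}  ⟨branch taken⟩
[4] slti  r6, r6, 11  →  {r0:0, r1:6, r2:65523, r3:12, r4:8, r5:13, r6:0}
[10] ori   r5, r3, 6  →  {r0:0, r1:6, r2:65523, r3:12, r4:8, r5:14, r6:0}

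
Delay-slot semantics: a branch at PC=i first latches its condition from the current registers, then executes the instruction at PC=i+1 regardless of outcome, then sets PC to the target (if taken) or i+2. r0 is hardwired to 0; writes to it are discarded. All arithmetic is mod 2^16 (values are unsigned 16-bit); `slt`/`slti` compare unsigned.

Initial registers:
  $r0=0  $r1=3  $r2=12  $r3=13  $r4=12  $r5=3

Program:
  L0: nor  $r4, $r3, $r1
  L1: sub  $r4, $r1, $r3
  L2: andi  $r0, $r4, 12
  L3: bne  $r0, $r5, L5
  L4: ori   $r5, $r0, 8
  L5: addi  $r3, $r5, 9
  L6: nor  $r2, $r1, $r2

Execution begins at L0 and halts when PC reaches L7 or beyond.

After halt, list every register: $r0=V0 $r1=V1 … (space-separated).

#0 nor  $r4, $r3, $r1 ; 0/3/12/13/65520/3
#1 sub  $r4, $r1, $r3 ; 0/3/12/13/65526/3
#2 andi  $r0, $r4, 12 ; 0/3/12/13/65526/3
#3 bne  $r0, $r5, L5 ; 0/3/12/13/65526/3 ; →target
#4 ori   $r5, $r0, 8 ; 0/3/12/13/65526/8
#5 addi  $r3, $r5, 9 ; 0/3/12/17/65526/8
#6 nor  $r2, $r1, $r2 ; 0/3/65520/17/65526/8

$r0=0 $r1=3 $r2=65520 $r3=17 $r4=65526 $r5=8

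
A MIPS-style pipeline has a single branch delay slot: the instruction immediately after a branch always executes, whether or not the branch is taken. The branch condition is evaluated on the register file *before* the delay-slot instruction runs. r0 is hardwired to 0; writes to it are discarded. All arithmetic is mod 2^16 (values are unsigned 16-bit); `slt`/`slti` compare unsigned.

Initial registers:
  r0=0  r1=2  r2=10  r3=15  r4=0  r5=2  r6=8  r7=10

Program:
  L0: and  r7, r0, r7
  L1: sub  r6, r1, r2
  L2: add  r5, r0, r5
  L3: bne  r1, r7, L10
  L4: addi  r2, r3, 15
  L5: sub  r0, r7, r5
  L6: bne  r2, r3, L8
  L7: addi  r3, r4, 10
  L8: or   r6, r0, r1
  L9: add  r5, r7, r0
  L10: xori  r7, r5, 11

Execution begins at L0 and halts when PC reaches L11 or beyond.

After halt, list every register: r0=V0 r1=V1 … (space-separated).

PC=0  and  r7, r0, r7        | r0=0 r1=2 r2=10 r3=15 r4=0 r5=2 r6=8 r7=0
PC=1  sub  r6, r1, r2        | r0=0 r1=2 r2=10 r3=15 r4=0 r5=2 r6=65528 r7=0
PC=2  add  r5, r0, r5        | r0=0 r1=2 r2=10 r3=15 r4=0 r5=2 r6=65528 r7=0
PC=3  bne  r1, r7, L10       | r0=0 r1=2 r2=10 r3=15 r4=0 r5=2 r6=65528 r7=0  [TAKEN]
PC=4  addi  r2, r3, 15       | r0=0 r1=2 r2=30 r3=15 r4=0 r5=2 r6=65528 r7=0
PC=10 xori  r7, r5, 11       | r0=0 r1=2 r2=30 r3=15 r4=0 r5=2 r6=65528 r7=9

r0=0 r1=2 r2=30 r3=15 r4=0 r5=2 r6=65528 r7=9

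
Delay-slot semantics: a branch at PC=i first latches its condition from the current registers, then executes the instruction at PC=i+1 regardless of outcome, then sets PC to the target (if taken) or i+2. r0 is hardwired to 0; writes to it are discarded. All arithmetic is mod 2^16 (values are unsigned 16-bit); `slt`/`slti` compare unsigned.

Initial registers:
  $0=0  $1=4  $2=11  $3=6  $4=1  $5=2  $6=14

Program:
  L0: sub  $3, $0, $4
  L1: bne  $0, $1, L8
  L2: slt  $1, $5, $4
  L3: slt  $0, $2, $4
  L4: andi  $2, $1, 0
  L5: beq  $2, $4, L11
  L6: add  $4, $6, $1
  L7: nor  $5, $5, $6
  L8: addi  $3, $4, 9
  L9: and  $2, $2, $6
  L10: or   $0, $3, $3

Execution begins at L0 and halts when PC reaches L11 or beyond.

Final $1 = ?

[0] sub  $3, $0, $4  →  {$0:0, $1:4, $2:11, $3:65535, $4:1, $5:2, $6:14}
[1] bne  $0, $1, L8  →  {$0:0, $1:4, $2:11, $3:65535, $4:1, $5:2, $6:14}  ⟨branch taken⟩
[2] slt  $1, $5, $4  →  {$0:0, $1:0, $2:11, $3:65535, $4:1, $5:2, $6:14}
[8] addi  $3, $4, 9  →  {$0:0, $1:0, $2:11, $3:10, $4:1, $5:2, $6:14}
[9] and  $2, $2, $6  →  {$0:0, $1:0, $2:10, $3:10, $4:1, $5:2, $6:14}
[10] or   $0, $3, $3  →  {$0:0, $1:0, $2:10, $3:10, $4:1, $5:2, $6:14}

0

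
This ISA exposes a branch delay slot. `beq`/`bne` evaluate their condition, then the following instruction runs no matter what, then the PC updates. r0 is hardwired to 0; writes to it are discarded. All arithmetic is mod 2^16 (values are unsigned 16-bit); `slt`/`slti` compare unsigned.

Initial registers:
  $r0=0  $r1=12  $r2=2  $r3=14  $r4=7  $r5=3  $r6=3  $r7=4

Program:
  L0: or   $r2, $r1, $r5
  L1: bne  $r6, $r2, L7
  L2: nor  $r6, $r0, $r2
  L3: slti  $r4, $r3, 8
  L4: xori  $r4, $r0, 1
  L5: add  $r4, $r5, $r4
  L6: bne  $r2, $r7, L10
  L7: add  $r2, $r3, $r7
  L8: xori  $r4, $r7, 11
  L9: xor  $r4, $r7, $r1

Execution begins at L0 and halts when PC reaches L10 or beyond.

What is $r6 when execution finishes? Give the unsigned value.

65520

PC=0  or   $r2, $r1, $r5     | $r0=0 $r1=12 $r2=15 $r3=14 $r4=7 $r5=3 $r6=3 $r7=4
PC=1  bne  $r6, $r2, L7      | $r0=0 $r1=12 $r2=15 $r3=14 $r4=7 $r5=3 $r6=3 $r7=4  [TAKEN]
PC=2  nor  $r6, $r0, $r2     | $r0=0 $r1=12 $r2=15 $r3=14 $r4=7 $r5=3 $r6=65520 $r7=4
PC=7  add  $r2, $r3, $r7     | $r0=0 $r1=12 $r2=18 $r3=14 $r4=7 $r5=3 $r6=65520 $r7=4
PC=8  xori  $r4, $r7, 11     | $r0=0 $r1=12 $r2=18 $r3=14 $r4=15 $r5=3 $r6=65520 $r7=4
PC=9  xor  $r4, $r7, $r1     | $r0=0 $r1=12 $r2=18 $r3=14 $r4=8 $r5=3 $r6=65520 $r7=4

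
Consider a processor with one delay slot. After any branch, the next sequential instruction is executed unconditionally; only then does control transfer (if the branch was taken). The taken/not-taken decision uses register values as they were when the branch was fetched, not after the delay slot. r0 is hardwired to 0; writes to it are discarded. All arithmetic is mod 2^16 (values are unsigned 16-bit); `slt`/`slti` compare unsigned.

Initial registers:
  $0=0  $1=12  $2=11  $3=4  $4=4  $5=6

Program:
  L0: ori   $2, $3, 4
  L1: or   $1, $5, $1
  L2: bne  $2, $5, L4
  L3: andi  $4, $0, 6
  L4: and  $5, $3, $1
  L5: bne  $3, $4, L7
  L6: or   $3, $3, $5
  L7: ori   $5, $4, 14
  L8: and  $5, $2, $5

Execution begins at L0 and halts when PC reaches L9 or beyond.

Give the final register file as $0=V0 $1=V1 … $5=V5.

#0 ori   $2, $3, 4 ; 0/12/4/4/4/6
#1 or   $1, $5, $1 ; 0/14/4/4/4/6
#2 bne  $2, $5, L4 ; 0/14/4/4/4/6 ; →target
#3 andi  $4, $0, 6 ; 0/14/4/4/0/6
#4 and  $5, $3, $1 ; 0/14/4/4/0/4
#5 bne  $3, $4, L7 ; 0/14/4/4/0/4 ; →target
#6 or   $3, $3, $5 ; 0/14/4/4/0/4
#7 ori   $5, $4, 14 ; 0/14/4/4/0/14
#8 and  $5, $2, $5 ; 0/14/4/4/0/4

$0=0 $1=14 $2=4 $3=4 $4=0 $5=4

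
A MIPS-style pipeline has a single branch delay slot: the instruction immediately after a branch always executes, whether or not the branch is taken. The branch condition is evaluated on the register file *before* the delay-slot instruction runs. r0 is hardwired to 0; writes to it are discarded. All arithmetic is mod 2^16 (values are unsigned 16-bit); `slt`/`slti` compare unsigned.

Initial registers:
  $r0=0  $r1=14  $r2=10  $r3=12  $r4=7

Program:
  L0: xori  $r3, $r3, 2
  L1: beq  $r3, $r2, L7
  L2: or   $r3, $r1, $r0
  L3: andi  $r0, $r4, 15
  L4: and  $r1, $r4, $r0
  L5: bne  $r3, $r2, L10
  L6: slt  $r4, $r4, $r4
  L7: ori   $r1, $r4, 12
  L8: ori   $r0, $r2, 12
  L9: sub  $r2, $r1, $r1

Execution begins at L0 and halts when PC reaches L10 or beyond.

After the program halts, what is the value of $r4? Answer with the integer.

  step pc=0: xori  $r3, $r3, 2  regs=(0,14,10,14,7)
  step pc=1: beq  $r3, $r2, L7  cond=F  regs=(0,14,10,14,7)
  step pc=2: or   $r3, $r1, $r0  regs=(0,14,10,14,7)
  step pc=3: andi  $r0, $r4, 15  regs=(0,14,10,14,7)
  step pc=4: and  $r1, $r4, $r0  regs=(0,0,10,14,7)
  step pc=5: bne  $r3, $r2, L10  cond=T  regs=(0,0,10,14,7)
  step pc=6: slt  $r4, $r4, $r4  regs=(0,0,10,14,0)

0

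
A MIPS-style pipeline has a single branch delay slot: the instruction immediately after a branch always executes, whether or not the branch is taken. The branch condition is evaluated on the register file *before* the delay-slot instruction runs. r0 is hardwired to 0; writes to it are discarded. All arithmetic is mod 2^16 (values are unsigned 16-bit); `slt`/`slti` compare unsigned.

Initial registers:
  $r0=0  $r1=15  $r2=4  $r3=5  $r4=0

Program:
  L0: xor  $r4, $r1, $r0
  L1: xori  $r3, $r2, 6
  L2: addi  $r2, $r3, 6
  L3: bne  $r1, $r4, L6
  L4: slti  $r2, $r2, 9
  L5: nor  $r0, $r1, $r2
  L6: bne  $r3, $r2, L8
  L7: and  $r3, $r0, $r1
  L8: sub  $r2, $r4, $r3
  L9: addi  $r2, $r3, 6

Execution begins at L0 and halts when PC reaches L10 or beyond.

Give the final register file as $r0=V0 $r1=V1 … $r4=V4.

$r0=0 $r1=15 $r2=6 $r3=0 $r4=15

[0] xor  $r4, $r1, $r0  →  {$r0:0, $r1:15, $r2:4, $r3:5, $r4:15}
[1] xori  $r3, $r2, 6  →  {$r0:0, $r1:15, $r2:4, $r3:2, $r4:15}
[2] addi  $r2, $r3, 6  →  {$r0:0, $r1:15, $r2:8, $r3:2, $r4:15}
[3] bne  $r1, $r4, L6  →  {$r0:0, $r1:15, $r2:8, $r3:2, $r4:15}  ⟨branch fallthrough⟩
[4] slti  $r2, $r2, 9  →  {$r0:0, $r1:15, $r2:1, $r3:2, $r4:15}
[5] nor  $r0, $r1, $r2  →  {$r0:0, $r1:15, $r2:1, $r3:2, $r4:15}
[6] bne  $r3, $r2, L8  →  {$r0:0, $r1:15, $r2:1, $r3:2, $r4:15}  ⟨branch taken⟩
[7] and  $r3, $r0, $r1  →  {$r0:0, $r1:15, $r2:1, $r3:0, $r4:15}
[8] sub  $r2, $r4, $r3  →  {$r0:0, $r1:15, $r2:15, $r3:0, $r4:15}
[9] addi  $r2, $r3, 6  →  {$r0:0, $r1:15, $r2:6, $r3:0, $r4:15}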